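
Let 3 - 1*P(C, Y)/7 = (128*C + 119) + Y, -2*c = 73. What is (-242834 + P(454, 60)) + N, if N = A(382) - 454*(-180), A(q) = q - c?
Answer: -1137423/2 ≈ -5.6871e+5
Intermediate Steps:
c = -73/2 (c = -½*73 = -73/2 ≈ -36.500)
A(q) = 73/2 + q (A(q) = q - 1*(-73/2) = q + 73/2 = 73/2 + q)
P(C, Y) = -812 - 896*C - 7*Y (P(C, Y) = 21 - 7*((128*C + 119) + Y) = 21 - 7*((119 + 128*C) + Y) = 21 - 7*(119 + Y + 128*C) = 21 + (-833 - 896*C - 7*Y) = -812 - 896*C - 7*Y)
N = 164277/2 (N = (73/2 + 382) - 454*(-180) = 837/2 - 1*(-81720) = 837/2 + 81720 = 164277/2 ≈ 82139.)
(-242834 + P(454, 60)) + N = (-242834 + (-812 - 896*454 - 7*60)) + 164277/2 = (-242834 + (-812 - 406784 - 420)) + 164277/2 = (-242834 - 408016) + 164277/2 = -650850 + 164277/2 = -1137423/2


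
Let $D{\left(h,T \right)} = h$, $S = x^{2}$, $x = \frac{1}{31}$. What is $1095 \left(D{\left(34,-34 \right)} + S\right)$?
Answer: $\frac{35779125}{961} \approx 37231.0$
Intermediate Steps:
$x = \frac{1}{31} \approx 0.032258$
$S = \frac{1}{961}$ ($S = \left(\frac{1}{31}\right)^{2} = \frac{1}{961} \approx 0.0010406$)
$1095 \left(D{\left(34,-34 \right)} + S\right) = 1095 \left(34 + \frac{1}{961}\right) = 1095 \cdot \frac{32675}{961} = \frac{35779125}{961}$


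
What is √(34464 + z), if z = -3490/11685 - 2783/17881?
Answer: √60181220025722379903/41787897 ≈ 185.64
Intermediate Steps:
z = -18984809/41787897 (z = -3490*1/11685 - 2783*1/17881 = -698/2337 - 2783/17881 = -18984809/41787897 ≈ -0.45431)
√(34464 + z) = √(34464 - 18984809/41787897) = √(1440159097399/41787897) = √60181220025722379903/41787897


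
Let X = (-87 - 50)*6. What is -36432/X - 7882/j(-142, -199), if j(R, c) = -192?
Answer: 1122829/13152 ≈ 85.373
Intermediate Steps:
X = -822 (X = -137*6 = -822)
-36432/X - 7882/j(-142, -199) = -36432/(-822) - 7882/(-192) = -36432*(-1/822) - 7882*(-1/192) = 6072/137 + 3941/96 = 1122829/13152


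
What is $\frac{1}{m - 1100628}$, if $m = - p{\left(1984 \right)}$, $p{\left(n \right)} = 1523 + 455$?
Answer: $- \frac{1}{1102606} \approx -9.0694 \cdot 10^{-7}$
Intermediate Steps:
$p{\left(n \right)} = 1978$
$m = -1978$ ($m = \left(-1\right) 1978 = -1978$)
$\frac{1}{m - 1100628} = \frac{1}{-1978 - 1100628} = \frac{1}{-1102606} = - \frac{1}{1102606}$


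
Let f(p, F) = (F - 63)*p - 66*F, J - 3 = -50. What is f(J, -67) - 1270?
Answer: 9262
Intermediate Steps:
J = -47 (J = 3 - 50 = -47)
f(p, F) = -66*F + p*(-63 + F) (f(p, F) = (-63 + F)*p - 66*F = p*(-63 + F) - 66*F = -66*F + p*(-63 + F))
f(J, -67) - 1270 = (-66*(-67) - 63*(-47) - 67*(-47)) - 1270 = (4422 + 2961 + 3149) - 1270 = 10532 - 1270 = 9262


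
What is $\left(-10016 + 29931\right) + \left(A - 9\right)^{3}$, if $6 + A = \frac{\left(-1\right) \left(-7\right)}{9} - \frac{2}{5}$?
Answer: $\frac{1529864063}{91125} \approx 16789.0$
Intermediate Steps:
$A = - \frac{253}{45}$ ($A = -6 - \left(\frac{2}{5} - \frac{\left(-1\right) \left(-7\right)}{9}\right) = -6 + \left(7 \cdot \frac{1}{9} - \frac{2}{5}\right) = -6 + \left(\frac{7}{9} - \frac{2}{5}\right) = -6 + \frac{17}{45} = - \frac{253}{45} \approx -5.6222$)
$\left(-10016 + 29931\right) + \left(A - 9\right)^{3} = \left(-10016 + 29931\right) + \left(- \frac{253}{45} - 9\right)^{3} = 19915 + \left(- \frac{253}{45} - 9\right)^{3} = 19915 + \left(- \frac{658}{45}\right)^{3} = 19915 - \frac{284890312}{91125} = \frac{1529864063}{91125}$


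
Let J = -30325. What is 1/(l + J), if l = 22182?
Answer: -1/8143 ≈ -0.00012280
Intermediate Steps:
1/(l + J) = 1/(22182 - 30325) = 1/(-8143) = -1/8143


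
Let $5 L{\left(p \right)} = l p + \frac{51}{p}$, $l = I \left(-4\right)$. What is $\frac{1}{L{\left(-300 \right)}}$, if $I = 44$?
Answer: $\frac{500}{5279983} \approx 9.4697 \cdot 10^{-5}$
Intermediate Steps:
$l = -176$ ($l = 44 \left(-4\right) = -176$)
$L{\left(p \right)} = - \frac{176 p}{5} + \frac{51}{5 p}$ ($L{\left(p \right)} = \frac{- 176 p + \frac{51}{p}}{5} = - \frac{176 p}{5} + \frac{51}{5 p}$)
$\frac{1}{L{\left(-300 \right)}} = \frac{1}{\frac{1}{5} \frac{1}{-300} \left(51 - 176 \left(-300\right)^{2}\right)} = \frac{1}{\frac{1}{5} \left(- \frac{1}{300}\right) \left(51 - 15840000\right)} = \frac{1}{\frac{1}{5} \left(- \frac{1}{300}\right) \left(-15839949\right)} = \frac{1}{\frac{5279983}{500}} = \frac{500}{5279983}$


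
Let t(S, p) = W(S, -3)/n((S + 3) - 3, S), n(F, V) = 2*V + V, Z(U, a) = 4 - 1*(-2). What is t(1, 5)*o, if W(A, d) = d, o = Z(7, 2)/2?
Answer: -3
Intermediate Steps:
Z(U, a) = 6 (Z(U, a) = 4 + 2 = 6)
o = 3 (o = 6/2 = 6*(½) = 3)
n(F, V) = 3*V
t(S, p) = -1/S (t(S, p) = -3*1/(3*S) = -1/S)
t(1, 5)*o = -1/1*3 = -1*1*3 = -1*3 = -3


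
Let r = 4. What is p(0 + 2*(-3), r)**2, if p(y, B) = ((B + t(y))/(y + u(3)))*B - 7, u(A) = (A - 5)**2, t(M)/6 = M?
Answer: 3249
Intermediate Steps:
t(M) = 6*M
u(A) = (-5 + A)**2
p(y, B) = -7 + B*(B + 6*y)/(4 + y) (p(y, B) = ((B + 6*y)/(y + (-5 + 3)**2))*B - 7 = ((B + 6*y)/(y + (-2)**2))*B - 7 = ((B + 6*y)/(y + 4))*B - 7 = ((B + 6*y)/(4 + y))*B - 7 = B*(B + 6*y)/(4 + y) - 7 = -7 + B*(B + 6*y)/(4 + y))
p(0 + 2*(-3), r)**2 = ((-28 + 4**2 - 7*(0 + 2*(-3)) + 6*4*(0 + 2*(-3)))/(4 + (0 + 2*(-3))))**2 = ((-28 + 16 - 7*(0 - 6) + 6*4*(0 - 6))/(4 + (0 - 6)))**2 = ((-28 + 16 - 7*(-6) + 6*4*(-6))/(4 - 6))**2 = ((-28 + 16 + 42 - 144)/(-2))**2 = (-1/2*(-114))**2 = 57**2 = 3249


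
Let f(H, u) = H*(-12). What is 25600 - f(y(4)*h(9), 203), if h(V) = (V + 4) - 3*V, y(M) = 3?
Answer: 25096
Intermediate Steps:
h(V) = 4 - 2*V (h(V) = (4 + V) - 3*V = 4 - 2*V)
f(H, u) = -12*H
25600 - f(y(4)*h(9), 203) = 25600 - (-12)*3*(4 - 2*9) = 25600 - (-12)*3*(4 - 18) = 25600 - (-12)*3*(-14) = 25600 - (-12)*(-42) = 25600 - 1*504 = 25600 - 504 = 25096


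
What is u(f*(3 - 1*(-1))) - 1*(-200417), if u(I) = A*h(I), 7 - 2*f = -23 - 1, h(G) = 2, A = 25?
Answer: 200467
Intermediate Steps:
f = 31/2 (f = 7/2 - (-23 - 1)/2 = 7/2 - ½*(-24) = 7/2 + 12 = 31/2 ≈ 15.500)
u(I) = 50 (u(I) = 25*2 = 50)
u(f*(3 - 1*(-1))) - 1*(-200417) = 50 - 1*(-200417) = 50 + 200417 = 200467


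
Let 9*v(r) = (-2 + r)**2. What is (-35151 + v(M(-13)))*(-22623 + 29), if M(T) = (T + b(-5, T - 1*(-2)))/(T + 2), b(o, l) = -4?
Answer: 78625916356/99 ≈ 7.9420e+8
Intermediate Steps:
M(T) = (-4 + T)/(2 + T) (M(T) = (T - 4)/(T + 2) = (-4 + T)/(2 + T))
v(r) = (-2 + r)**2/9
(-35151 + v(M(-13)))*(-22623 + 29) = (-35151 + (-2 + (-4 - 13)/(2 - 13))**2/9)*(-22623 + 29) = (-35151 + (-2 - 17/(-11))**2/9)*(-22594) = (-35151 + (-2 - 1/11*(-17))**2/9)*(-22594) = (-35151 + (-2 + 17/11)**2/9)*(-22594) = (-35151 + (-5/11)**2/9)*(-22594) = (-35151 + (1/9)*(25/121))*(-22594) = (-35151 + 25/1089)*(-22594) = -38279414/1089*(-22594) = 78625916356/99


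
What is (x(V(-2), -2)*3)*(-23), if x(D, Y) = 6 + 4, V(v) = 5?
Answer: -690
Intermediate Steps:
x(D, Y) = 10
(x(V(-2), -2)*3)*(-23) = (10*3)*(-23) = 30*(-23) = -690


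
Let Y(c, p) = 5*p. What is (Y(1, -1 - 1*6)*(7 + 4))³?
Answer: -57066625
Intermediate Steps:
(Y(1, -1 - 1*6)*(7 + 4))³ = ((5*(-1 - 1*6))*(7 + 4))³ = ((5*(-1 - 6))*11)³ = ((5*(-7))*11)³ = (-35*11)³ = (-385)³ = -57066625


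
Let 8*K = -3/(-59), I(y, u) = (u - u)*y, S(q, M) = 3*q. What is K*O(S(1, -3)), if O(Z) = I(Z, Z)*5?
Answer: 0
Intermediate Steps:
I(y, u) = 0 (I(y, u) = 0*y = 0)
O(Z) = 0 (O(Z) = 0*5 = 0)
K = 3/472 (K = (-3/(-59))/8 = (-3*(-1/59))/8 = (⅛)*(3/59) = 3/472 ≈ 0.0063559)
K*O(S(1, -3)) = (3/472)*0 = 0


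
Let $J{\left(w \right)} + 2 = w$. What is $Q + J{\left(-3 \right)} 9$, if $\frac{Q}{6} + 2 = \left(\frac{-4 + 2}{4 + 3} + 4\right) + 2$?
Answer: $- \frac{159}{7} \approx -22.714$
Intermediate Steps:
$J{\left(w \right)} = -2 + w$
$Q = \frac{156}{7}$ ($Q = -12 + 6 \left(\left(\frac{-4 + 2}{4 + 3} + 4\right) + 2\right) = -12 + 6 \left(\left(- \frac{2}{7} + 4\right) + 2\right) = -12 + 6 \left(\frac{26}{7} + 2\right) = -12 + 6 \cdot \frac{40}{7} = -12 + \frac{240}{7} = \frac{156}{7} \approx 22.286$)
$Q + J{\left(-3 \right)} 9 = \frac{156}{7} + \left(-2 - 3\right) 9 = \frac{156}{7} - 45 = - \frac{159}{7}$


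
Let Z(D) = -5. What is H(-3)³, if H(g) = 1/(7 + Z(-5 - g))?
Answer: ⅛ ≈ 0.12500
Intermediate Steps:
H(g) = ½ (H(g) = 1/(7 - 5) = 1/2 = ½)
H(-3)³ = (½)³ = ⅛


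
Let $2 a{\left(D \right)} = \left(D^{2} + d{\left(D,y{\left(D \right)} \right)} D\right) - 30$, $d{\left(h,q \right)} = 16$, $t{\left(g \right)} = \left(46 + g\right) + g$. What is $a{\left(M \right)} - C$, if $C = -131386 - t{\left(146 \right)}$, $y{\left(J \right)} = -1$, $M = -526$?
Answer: $265839$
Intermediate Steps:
$t{\left(g \right)} = 46 + 2 g$
$C = -131724$ ($C = -131386 - \left(46 + 2 \cdot 146\right) = -131386 - \left(46 + 292\right) = -131386 - 338 = -131724$)
$a{\left(D \right)} = -15 + \frac{D^{2}}{2} + 8 D$ ($a{\left(D \right)} = \frac{\left(D^{2} + 16 D\right) - 30}{2} = \frac{-30 + D^{2} + 16 D}{2} = -15 + \frac{D^{2}}{2} + 8 D$)
$a{\left(M \right)} - C = \left(-15 + \frac{\left(-526\right)^{2}}{2} + 8 \left(-526\right)\right) - -131724 = \left(-15 + \frac{1}{2} \cdot 276676 - 4208\right) + 131724 = \left(-15 + 138338 - 4208\right) + 131724 = 134115 + 131724 = 265839$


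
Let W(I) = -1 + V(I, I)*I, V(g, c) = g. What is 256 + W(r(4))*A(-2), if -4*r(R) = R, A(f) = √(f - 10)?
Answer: 256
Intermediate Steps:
A(f) = √(-10 + f)
r(R) = -R/4
W(I) = -1 + I² (W(I) = -1 + I*I = -1 + I²)
256 + W(r(4))*A(-2) = 256 + (-1 + (-¼*4)²)*√(-10 - 2) = 256 + (-1 + (-1)²)*√(-12) = 256 + (-1 + 1)*(2*I*√3) = 256 + 0*(2*I*√3) = 256 + 0 = 256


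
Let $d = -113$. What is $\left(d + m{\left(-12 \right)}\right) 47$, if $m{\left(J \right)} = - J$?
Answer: $-4747$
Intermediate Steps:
$\left(d + m{\left(-12 \right)}\right) 47 = \left(-113 - -12\right) 47 = \left(-113 + 12\right) 47 = \left(-101\right) 47 = -4747$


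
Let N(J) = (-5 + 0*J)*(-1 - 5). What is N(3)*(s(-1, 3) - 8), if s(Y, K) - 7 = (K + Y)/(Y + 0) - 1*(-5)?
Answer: 60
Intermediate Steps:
N(J) = 30 (N(J) = (-5 + 0)*(-6) = -5*(-6) = 30)
s(Y, K) = 12 + (K + Y)/Y (s(Y, K) = 7 + ((K + Y)/(Y + 0) - 1*(-5)) = 7 + ((K + Y)/Y + 5) = 7 + (5 + (K + Y)/Y) = 12 + (K + Y)/Y)
N(3)*(s(-1, 3) - 8) = 30*((13 + 3/(-1)) - 8) = 30*((13 + 3*(-1)) - 8) = 30*((13 - 3) - 8) = 30*(10 - 8) = 30*2 = 60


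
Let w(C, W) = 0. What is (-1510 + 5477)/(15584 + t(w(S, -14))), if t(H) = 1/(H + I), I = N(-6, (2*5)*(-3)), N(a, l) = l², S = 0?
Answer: 3570300/14025601 ≈ 0.25456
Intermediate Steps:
I = 900 (I = ((2*5)*(-3))² = (10*(-3))² = (-30)² = 900)
t(H) = 1/(900 + H) (t(H) = 1/(H + 900) = 1/(900 + H))
(-1510 + 5477)/(15584 + t(w(S, -14))) = (-1510 + 5477)/(15584 + 1/(900 + 0)) = 3967/(15584 + 1/900) = 3967/(14025601/900) = 3967*(900/14025601) = 3570300/14025601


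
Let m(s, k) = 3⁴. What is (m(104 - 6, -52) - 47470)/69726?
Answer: -47389/69726 ≈ -0.67965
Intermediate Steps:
m(s, k) = 81
(m(104 - 6, -52) - 47470)/69726 = (81 - 47470)/69726 = -47389*1/69726 = -47389/69726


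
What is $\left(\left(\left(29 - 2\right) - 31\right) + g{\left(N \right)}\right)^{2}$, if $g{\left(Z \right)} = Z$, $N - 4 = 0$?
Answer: $0$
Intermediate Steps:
$N = 4$ ($N = 4 + 0 = 4$)
$\left(\left(\left(29 - 2\right) - 31\right) + g{\left(N \right)}\right)^{2} = \left(\left(\left(29 - 2\right) - 31\right) + 4\right)^{2} = \left(\left(27 - 31\right) + 4\right)^{2} = \left(-4 + 4\right)^{2} = 0^{2} = 0$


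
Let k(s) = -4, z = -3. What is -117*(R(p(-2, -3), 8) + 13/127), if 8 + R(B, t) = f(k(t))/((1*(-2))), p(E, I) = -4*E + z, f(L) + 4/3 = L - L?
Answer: 107445/127 ≈ 846.02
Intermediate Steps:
f(L) = -4/3 (f(L) = -4/3 + (L - L) = -4/3 + 0 = -4/3)
p(E, I) = -3 - 4*E (p(E, I) = -4*E - 3 = -3 - 4*E)
R(B, t) = -22/3 (R(B, t) = -8 - 4/(3*(1*(-2))) = -8 - 4/3/(-2) = -8 - 4/3*(-½) = -8 + ⅔ = -22/3)
-117*(R(p(-2, -3), 8) + 13/127) = -117*(-22/3 + 13/127) = -117*(-2755/381) = 107445/127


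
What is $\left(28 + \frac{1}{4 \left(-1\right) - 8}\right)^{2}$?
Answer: $\frac{112225}{144} \approx 779.34$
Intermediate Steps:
$\left(28 + \frac{1}{4 \left(-1\right) - 8}\right)^{2} = \left(28 + \frac{1}{-4 - 8}\right)^{2} = \left(28 + \frac{1}{-12}\right)^{2} = \left(28 - \frac{1}{12}\right)^{2} = \left(\frac{335}{12}\right)^{2} = \frac{112225}{144}$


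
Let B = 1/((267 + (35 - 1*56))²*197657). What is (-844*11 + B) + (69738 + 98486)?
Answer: 1901146666247281/11961411012 ≈ 1.5894e+5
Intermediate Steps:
B = 1/11961411012 (B = (1/197657)/(267 + (35 - 56))² = (1/197657)/(267 - 21)² = (1/197657)/246² = (1/197657)/60516 = (1/60516)*(1/197657) = 1/11961411012 ≈ 8.3602e-11)
(-844*11 + B) + (69738 + 98486) = (-844*11 + 1/11961411012) + (69738 + 98486) = (-9284 + 1/11961411012) + 168224 = -111049739835407/11961411012 + 168224 = 1901146666247281/11961411012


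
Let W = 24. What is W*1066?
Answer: 25584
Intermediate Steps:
W*1066 = 24*1066 = 25584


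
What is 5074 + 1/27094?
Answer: 137474957/27094 ≈ 5074.0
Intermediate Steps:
5074 + 1/27094 = 137474957/27094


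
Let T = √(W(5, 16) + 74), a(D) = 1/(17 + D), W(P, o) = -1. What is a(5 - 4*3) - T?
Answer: ⅒ - √73 ≈ -8.4440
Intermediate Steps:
T = √73 (T = √(-1 + 74) = √73 ≈ 8.5440)
a(5 - 4*3) - T = 1/(17 + (5 - 4*3)) - √73 = 1/(17 + (5 - 12)) - √73 = 1/(17 - 7) - √73 = 1/10 - √73 = ⅒ - √73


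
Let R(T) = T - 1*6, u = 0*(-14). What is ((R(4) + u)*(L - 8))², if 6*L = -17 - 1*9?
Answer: 5476/9 ≈ 608.44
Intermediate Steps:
L = -13/3 (L = (-17 - 1*9)/6 = (-17 - 9)/6 = (⅙)*(-26) = -13/3 ≈ -4.3333)
u = 0
R(T) = -6 + T (R(T) = T - 6 = -6 + T)
((R(4) + u)*(L - 8))² = (((-6 + 4) + 0)*(-13/3 - 8))² = ((-2 + 0)*(-37/3))² = (-2*(-37/3))² = (74/3)² = 5476/9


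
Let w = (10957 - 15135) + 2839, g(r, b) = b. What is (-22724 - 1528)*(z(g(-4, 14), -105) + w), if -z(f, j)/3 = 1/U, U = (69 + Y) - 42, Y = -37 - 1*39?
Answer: 1591125216/49 ≈ 3.2472e+7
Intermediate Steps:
Y = -76 (Y = -37 - 39 = -76)
U = -49 (U = (69 - 76) - 42 = -7 - 42 = -49)
z(f, j) = 3/49 (z(f, j) = -3/(-49) = -3*(-1/49) = 3/49)
w = -1339 (w = -4178 + 2839 = -1339)
(-22724 - 1528)*(z(g(-4, 14), -105) + w) = (-22724 - 1528)*(3/49 - 1339) = -24252*(-65608/49) = 1591125216/49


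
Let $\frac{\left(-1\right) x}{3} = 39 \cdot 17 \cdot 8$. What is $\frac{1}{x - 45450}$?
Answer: $- \frac{1}{61362} \approx -1.6297 \cdot 10^{-5}$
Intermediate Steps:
$x = -15912$ ($x = - 3 \cdot 39 \cdot 17 \cdot 8 = - 3 \cdot 663 \cdot 8 = \left(-3\right) 5304 = -15912$)
$\frac{1}{x - 45450} = \frac{1}{-15912 - 45450} = \frac{1}{-61362} = - \frac{1}{61362}$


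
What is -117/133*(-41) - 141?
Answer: -13956/133 ≈ -104.93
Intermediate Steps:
-117/133*(-41) - 141 = 4797/133 - 141 = -13956/133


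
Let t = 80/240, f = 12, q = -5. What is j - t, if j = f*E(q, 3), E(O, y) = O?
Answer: -181/3 ≈ -60.333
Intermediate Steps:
t = ⅓ (t = 80*(1/240) = ⅓ ≈ 0.33333)
j = -60 (j = 12*(-5) = -60)
j - t = -60 - 1*⅓ = -60 - ⅓ = -181/3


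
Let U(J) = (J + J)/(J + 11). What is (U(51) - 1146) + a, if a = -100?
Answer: -38575/31 ≈ -1244.4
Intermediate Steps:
U(J) = 2*J/(11 + J) (U(J) = (2*J)/(11 + J) = 2*J/(11 + J))
(U(51) - 1146) + a = (2*51/(11 + 51) - 1146) - 100 = (2*51/62 - 1146) - 100 = (2*51*(1/62) - 1146) - 100 = (51/31 - 1146) - 100 = -35475/31 - 100 = -38575/31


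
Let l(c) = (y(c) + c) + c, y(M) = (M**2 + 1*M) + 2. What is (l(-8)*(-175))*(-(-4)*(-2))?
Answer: 58800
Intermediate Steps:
y(M) = 2 + M + M**2 (y(M) = (M**2 + M) + 2 = (M + M**2) + 2 = 2 + M + M**2)
l(c) = 2 + c**2 + 3*c (l(c) = ((2 + c + c**2) + c) + c = (2 + c**2 + 2*c) + c = 2 + c**2 + 3*c)
(l(-8)*(-175))*(-(-4)*(-2)) = ((2 + (-8)**2 + 3*(-8))*(-175))*(-(-4)*(-2)) = ((2 + 64 - 24)*(-175))*(-4*2) = (42*(-175))*(-8) = -7350*(-8) = 58800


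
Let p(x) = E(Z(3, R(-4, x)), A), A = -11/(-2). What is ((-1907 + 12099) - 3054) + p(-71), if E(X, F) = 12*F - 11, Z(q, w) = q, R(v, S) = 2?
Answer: 7193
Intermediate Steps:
A = 11/2 (A = -11*(-½) = 11/2 ≈ 5.5000)
E(X, F) = -11 + 12*F
p(x) = 55 (p(x) = -11 + 12*(11/2) = -11 + 66 = 55)
((-1907 + 12099) - 3054) + p(-71) = ((-1907 + 12099) - 3054) + 55 = (10192 - 3054) + 55 = 7138 + 55 = 7193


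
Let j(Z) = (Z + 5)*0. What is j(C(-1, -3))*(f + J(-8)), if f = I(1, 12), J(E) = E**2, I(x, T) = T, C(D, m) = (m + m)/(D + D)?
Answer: 0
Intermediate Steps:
C(D, m) = m/D (C(D, m) = (2*m)/((2*D)) = (2*m)*(1/(2*D)) = m/D)
f = 12
j(Z) = 0 (j(Z) = (5 + Z)*0 = 0)
j(C(-1, -3))*(f + J(-8)) = 0*(12 + (-8)**2) = 0*(12 + 64) = 0*76 = 0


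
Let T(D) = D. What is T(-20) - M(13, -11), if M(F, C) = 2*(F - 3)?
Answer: -40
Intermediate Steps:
M(F, C) = -6 + 2*F (M(F, C) = 2*(-3 + F) = -6 + 2*F)
T(-20) - M(13, -11) = -20 - (-6 + 2*13) = -20 - (-6 + 26) = -20 - 1*20 = -20 - 20 = -40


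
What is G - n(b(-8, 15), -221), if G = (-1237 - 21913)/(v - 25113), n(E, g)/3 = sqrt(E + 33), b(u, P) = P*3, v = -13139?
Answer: 11575/19126 - 3*sqrt(78) ≈ -25.890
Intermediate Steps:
b(u, P) = 3*P
n(E, g) = 3*sqrt(33 + E) (n(E, g) = 3*sqrt(E + 33) = 3*sqrt(33 + E))
G = 11575/19126 (G = (-1237 - 21913)/(-13139 - 25113) = -23150/(-38252) = -23150*(-1/38252) = 11575/19126 ≈ 0.60520)
G - n(b(-8, 15), -221) = 11575/19126 - 3*sqrt(33 + 3*15) = 11575/19126 - 3*sqrt(33 + 45) = 11575/19126 - 3*sqrt(78)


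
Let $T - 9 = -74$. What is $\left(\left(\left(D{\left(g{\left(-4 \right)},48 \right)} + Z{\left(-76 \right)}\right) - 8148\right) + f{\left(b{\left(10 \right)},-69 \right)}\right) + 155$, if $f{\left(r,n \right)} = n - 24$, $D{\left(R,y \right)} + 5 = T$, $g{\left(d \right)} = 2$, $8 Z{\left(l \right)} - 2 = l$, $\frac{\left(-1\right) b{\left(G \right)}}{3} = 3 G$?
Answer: $- \frac{32661}{4} \approx -8165.3$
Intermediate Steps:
$b{\left(G \right)} = - 9 G$ ($b{\left(G \right)} = - 3 \cdot 3 G = - 9 G$)
$Z{\left(l \right)} = \frac{1}{4} + \frac{l}{8}$
$T = -65$ ($T = 9 - 74 = -65$)
$D{\left(R,y \right)} = -70$ ($D{\left(R,y \right)} = -5 - 65 = -70$)
$f{\left(r,n \right)} = -24 + n$ ($f{\left(r,n \right)} = n - 24 = -24 + n$)
$\left(\left(\left(D{\left(g{\left(-4 \right)},48 \right)} + Z{\left(-76 \right)}\right) - 8148\right) + f{\left(b{\left(10 \right)},-69 \right)}\right) + 155 = \left(\left(\left(-70 + \left(\frac{1}{4} + \frac{1}{8} \left(-76\right)\right)\right) - 8148\right) - 93\right) + 155 = \left(\left(\left(-70 + \left(\frac{1}{4} - \frac{19}{2}\right)\right) - 8148\right) - 93\right) + 155 = \left(\left(\left(-70 - \frac{37}{4}\right) - 8148\right) - 93\right) + 155 = \left(\left(- \frac{317}{4} - 8148\right) - 93\right) + 155 = \left(- \frac{32909}{4} - 93\right) + 155 = - \frac{33281}{4} + 155 = - \frac{32661}{4}$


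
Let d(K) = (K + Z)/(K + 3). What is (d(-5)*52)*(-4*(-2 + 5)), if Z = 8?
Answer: 936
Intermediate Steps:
d(K) = (8 + K)/(3 + K) (d(K) = (K + 8)/(K + 3) = (8 + K)/(3 + K))
(d(-5)*52)*(-4*(-2 + 5)) = (((8 - 5)/(3 - 5))*52)*(-4*(-2 + 5)) = ((3/(-2))*52)*(-4*3) = (-½*3*52)*(-12) = -3/2*52*(-12) = -78*(-12) = 936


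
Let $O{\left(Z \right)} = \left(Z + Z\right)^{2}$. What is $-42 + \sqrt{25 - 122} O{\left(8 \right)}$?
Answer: $-42 + 256 i \sqrt{97} \approx -42.0 + 2521.3 i$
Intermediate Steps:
$O{\left(Z \right)} = 4 Z^{2}$ ($O{\left(Z \right)} = \left(2 Z\right)^{2} = 4 Z^{2}$)
$-42 + \sqrt{25 - 122} O{\left(8 \right)} = -42 + \sqrt{25 - 122} \cdot 4 \cdot 8^{2} = -42 + \sqrt{-97} \cdot 4 \cdot 64 = -42 + i \sqrt{97} \cdot 256 = -42 + 256 i \sqrt{97}$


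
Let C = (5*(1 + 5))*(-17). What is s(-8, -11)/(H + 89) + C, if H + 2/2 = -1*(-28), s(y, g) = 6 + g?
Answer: -59165/116 ≈ -510.04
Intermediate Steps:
H = 27 (H = -1 - 1*(-28) = -1 + 28 = 27)
C = -510 (C = (5*6)*(-17) = 30*(-17) = -510)
s(-8, -11)/(H + 89) + C = (6 - 11)/(27 + 89) - 510 = -5/116 - 510 = -59165/116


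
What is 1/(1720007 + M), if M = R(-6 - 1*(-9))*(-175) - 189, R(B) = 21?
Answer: 1/1716143 ≈ 5.8270e-7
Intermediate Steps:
M = -3864 (M = 21*(-175) - 189 = -3675 - 189 = -3864)
1/(1720007 + M) = 1/(1720007 - 3864) = 1/1716143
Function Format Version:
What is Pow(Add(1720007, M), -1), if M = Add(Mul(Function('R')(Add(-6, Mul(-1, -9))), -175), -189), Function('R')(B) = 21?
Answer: Rational(1, 1716143) ≈ 5.8270e-7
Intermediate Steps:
M = -3864 (M = Add(Mul(21, -175), -189) = Add(-3675, -189) = -3864)
Pow(Add(1720007, M), -1) = Pow(Add(1720007, -3864), -1) = Pow(1716143, -1) = Rational(1, 1716143)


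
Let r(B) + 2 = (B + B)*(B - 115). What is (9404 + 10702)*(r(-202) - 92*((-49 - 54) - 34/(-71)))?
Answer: 196281889524/71 ≈ 2.7645e+9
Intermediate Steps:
r(B) = -2 + 2*B*(-115 + B) (r(B) = -2 + (B + B)*(B - 115) = -2 + (2*B)*(-115 + B) = -2 + 2*B*(-115 + B))
(9404 + 10702)*(r(-202) - 92*((-49 - 54) - 34/(-71))) = (9404 + 10702)*((-2 - 230*(-202) + 2*(-202)²) - 92*((-49 - 54) - 34/(-71))) = 20106*((-2 + 46460 + 2*40804) - 92*(-103 - 34*(-1/71))) = 20106*((-2 + 46460 + 81608) - 92*(-103 + 34/71)) = 20106*(128066 - 92*(-7279/71)) = 20106*(128066 + 669668/71) = 20106*(9762354/71) = 196281889524/71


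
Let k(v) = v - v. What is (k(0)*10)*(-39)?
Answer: 0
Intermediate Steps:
k(v) = 0
(k(0)*10)*(-39) = (0*10)*(-39) = 0*(-39) = 0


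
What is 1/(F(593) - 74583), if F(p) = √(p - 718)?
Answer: -74583/5562624014 - 5*I*√5/5562624014 ≈ -1.3408e-5 - 2.0099e-9*I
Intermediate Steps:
F(p) = √(-718 + p)
1/(F(593) - 74583) = 1/(√(-718 + 593) - 74583) = 1/(√(-125) - 74583) = 1/(5*I*√5 - 74583) = 1/(-74583 + 5*I*√5)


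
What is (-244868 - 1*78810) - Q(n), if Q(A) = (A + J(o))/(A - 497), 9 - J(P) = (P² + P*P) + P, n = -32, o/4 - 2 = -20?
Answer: -171235981/529 ≈ -3.2370e+5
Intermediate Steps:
o = -72 (o = 8 + 4*(-20) = 8 - 80 = -72)
J(P) = 9 - P - 2*P² (J(P) = 9 - ((P² + P*P) + P) = 9 - ((P² + P²) + P) = 9 - (2*P² + P) = 9 - (P + 2*P²) = 9 + (-P - 2*P²) = 9 - P - 2*P²)
Q(A) = (-10287 + A)/(-497 + A) (Q(A) = (A + (9 - 1*(-72) - 2*(-72)²))/(A - 497) = (A + (9 + 72 - 2*5184))/(-497 + A) = (A + (9 + 72 - 10368))/(-497 + A) = (A - 10287)/(-497 + A) = (-10287 + A)/(-497 + A))
(-244868 - 1*78810) - Q(n) = (-244868 - 1*78810) - (-10287 - 32)/(-497 - 32) = (-244868 - 78810) - (-10319)/(-529) = -323678 - (-1)*(-10319)/529 = -323678 - 1*10319/529 = -323678 - 10319/529 = -171235981/529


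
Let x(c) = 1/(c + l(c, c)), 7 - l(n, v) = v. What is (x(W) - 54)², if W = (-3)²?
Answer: 142129/49 ≈ 2900.6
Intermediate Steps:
W = 9
l(n, v) = 7 - v
x(c) = ⅐ (x(c) = 1/(c + (7 - c)) = 1/7 = ⅐)
(x(W) - 54)² = (⅐ - 54)² = (-377/7)² = 142129/49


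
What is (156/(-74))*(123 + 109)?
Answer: -18096/37 ≈ -489.08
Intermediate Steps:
(156/(-74))*(123 + 109) = (156*(-1/74))*232 = -78/37*232 = -18096/37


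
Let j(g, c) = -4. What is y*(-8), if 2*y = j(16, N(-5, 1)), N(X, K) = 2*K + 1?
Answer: 16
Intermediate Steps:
N(X, K) = 1 + 2*K
y = -2 (y = (½)*(-4) = -2)
y*(-8) = -2*(-8) = 16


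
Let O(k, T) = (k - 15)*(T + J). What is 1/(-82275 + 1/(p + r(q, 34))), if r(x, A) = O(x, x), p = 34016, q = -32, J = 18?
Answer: -34674/2852803349 ≈ -1.2154e-5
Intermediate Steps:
O(k, T) = (-15 + k)*(18 + T) (O(k, T) = (k - 15)*(T + 18) = (-15 + k)*(18 + T))
r(x, A) = -270 + x² + 3*x (r(x, A) = -270 - 15*x + 18*x + x*x = -270 - 15*x + 18*x + x² = -270 + x² + 3*x)
1/(-82275 + 1/(p + r(q, 34))) = 1/(-82275 + 1/(34016 + (-270 + (-32)² + 3*(-32)))) = 1/(-82275 + 1/(34016 + (-270 + 1024 - 96))) = 1/(-82275 + 1/(34016 + 658)) = 1/(-82275 + 1/34674) = 1/(-2852803349/34674) = -34674/2852803349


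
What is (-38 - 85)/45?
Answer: -41/15 ≈ -2.7333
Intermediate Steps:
(-38 - 85)/45 = -123*1/45 = -41/15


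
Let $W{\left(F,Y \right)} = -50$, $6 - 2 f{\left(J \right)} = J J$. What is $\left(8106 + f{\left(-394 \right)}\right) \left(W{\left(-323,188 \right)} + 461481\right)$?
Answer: $-32073607379$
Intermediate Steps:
$f{\left(J \right)} = 3 - \frac{J^{2}}{2}$ ($f{\left(J \right)} = 3 - \frac{J J}{2} = 3 - \frac{J^{2}}{2}$)
$\left(8106 + f{\left(-394 \right)}\right) \left(W{\left(-323,188 \right)} + 461481\right) = \left(8106 + \left(3 - \frac{\left(-394\right)^{2}}{2}\right)\right) \left(-50 + 461481\right) = \left(8106 + \left(3 - 77618\right)\right) 461431 = \left(8106 - 77615\right) 461431 = \left(-69509\right) 461431 = -32073607379$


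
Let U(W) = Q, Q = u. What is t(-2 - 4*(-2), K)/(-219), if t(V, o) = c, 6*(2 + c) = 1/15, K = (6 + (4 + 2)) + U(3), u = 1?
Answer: 179/19710 ≈ 0.0090817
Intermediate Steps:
Q = 1
U(W) = 1
K = 13 (K = (6 + (4 + 2)) + 1 = (6 + 6) + 1 = 12 + 1 = 13)
c = -179/90 (c = -2 + (⅙)/15 = -2 + (⅙)*(1/15) = -2 + 1/90 = -179/90 ≈ -1.9889)
t(V, o) = -179/90
t(-2 - 4*(-2), K)/(-219) = -179/90/(-219) = -179/90*(-1/219) = 179/19710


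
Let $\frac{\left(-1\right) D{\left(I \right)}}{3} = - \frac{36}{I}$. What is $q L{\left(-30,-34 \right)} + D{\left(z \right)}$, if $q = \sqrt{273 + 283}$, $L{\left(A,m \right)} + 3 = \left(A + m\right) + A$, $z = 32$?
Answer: $\frac{27}{8} - 194 \sqrt{139} \approx -2283.9$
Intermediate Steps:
$D{\left(I \right)} = \frac{108}{I}$ ($D{\left(I \right)} = - 3 \left(- \frac{36}{I}\right) = \frac{108}{I}$)
$L{\left(A,m \right)} = -3 + m + 2 A$ ($L{\left(A,m \right)} = -3 + \left(\left(A + m\right) + A\right) = -3 + \left(m + 2 A\right) = -3 + m + 2 A$)
$q = 2 \sqrt{139}$ ($q = \sqrt{556} = 2 \sqrt{139} \approx 23.58$)
$q L{\left(-30,-34 \right)} + D{\left(z \right)} = 2 \sqrt{139} \left(-3 - 34 + 2 \left(-30\right)\right) + \frac{108}{32} = 2 \sqrt{139} \left(-3 - 34 - 60\right) + 108 \cdot \frac{1}{32} = 2 \sqrt{139} \left(-97\right) + \frac{27}{8} = - 194 \sqrt{139} + \frac{27}{8} = \frac{27}{8} - 194 \sqrt{139}$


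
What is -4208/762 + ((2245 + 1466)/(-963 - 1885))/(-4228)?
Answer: -25333573885/4587752064 ≈ -5.5220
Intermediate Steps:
-4208/762 + ((2245 + 1466)/(-963 - 1885))/(-4228) = -4208*1/762 + (3711/(-2848))*(-1/4228) = -2104/381 + (3711*(-1/2848))*(-1/4228) = -2104/381 - 3711/2848*(-1/4228) = -2104/381 + 3711/12041344 = -25333573885/4587752064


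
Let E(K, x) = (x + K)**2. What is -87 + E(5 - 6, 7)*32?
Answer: 1065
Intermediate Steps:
E(K, x) = (K + x)**2
-87 + E(5 - 6, 7)*32 = -87 + ((5 - 6) + 7)**2*32 = -87 + (-1 + 7)**2*32 = -87 + 6**2*32 = -87 + 36*32 = -87 + 1152 = 1065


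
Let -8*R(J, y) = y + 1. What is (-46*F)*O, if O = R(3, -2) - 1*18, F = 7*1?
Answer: 23023/4 ≈ 5755.8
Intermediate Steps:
R(J, y) = -1/8 - y/8 (R(J, y) = -(y + 1)/8 = -(1 + y)/8 = -1/8 - y/8)
F = 7
O = -143/8 (O = (-1/8 - 1/8*(-2)) - 1*18 = (-1/8 + 1/4) - 18 = 1/8 - 18 = -143/8 ≈ -17.875)
(-46*F)*O = -46*7*(-143/8) = -322*(-143/8) = 23023/4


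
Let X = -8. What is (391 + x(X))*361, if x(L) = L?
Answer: 138263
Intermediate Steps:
(391 + x(X))*361 = (391 - 8)*361 = 383*361 = 138263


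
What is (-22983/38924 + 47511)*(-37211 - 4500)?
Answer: -77135951294691/38924 ≈ -1.9817e+9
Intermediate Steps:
(-22983/38924 + 47511)*(-37211 - 4500) = (-22983*1/38924 + 47511)*(-41711) = (-22983/38924 + 47511)*(-41711) = (1849295181/38924)*(-41711) = -77135951294691/38924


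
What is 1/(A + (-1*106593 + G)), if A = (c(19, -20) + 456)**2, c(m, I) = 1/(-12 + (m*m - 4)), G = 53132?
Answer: 119025/18386701516 ≈ 6.4734e-6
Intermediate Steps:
c(m, I) = 1/(-16 + m**2) (c(m, I) = 1/(-12 + (m**2 - 4)) = 1/(-12 + (-4 + m**2)) = 1/(-16 + m**2))
A = 24749897041/119025 (A = (1/(-16 + 19**2) + 456)**2 = (1/(-16 + 361) + 456)**2 = (1/345 + 456)**2 = (157321/345)**2 = 24749897041/119025 ≈ 2.0794e+5)
1/(A + (-1*106593 + G)) = 1/(24749897041/119025 + (-1*106593 + 53132)) = 1/(24749897041/119025 + (-106593 + 53132)) = 1/(24749897041/119025 - 53461) = 1/(18386701516/119025) = 119025/18386701516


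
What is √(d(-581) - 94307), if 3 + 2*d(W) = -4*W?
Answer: I*√372586/2 ≈ 305.2*I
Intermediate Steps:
d(W) = -3/2 - 2*W (d(W) = -3/2 + (-4*W)/2 = -3/2 - 2*W)
√(d(-581) - 94307) = √((-3/2 - 2*(-581)) - 94307) = √((-3/2 + 1162) - 94307) = √(2321/2 - 94307) = √(-186293/2) = I*√372586/2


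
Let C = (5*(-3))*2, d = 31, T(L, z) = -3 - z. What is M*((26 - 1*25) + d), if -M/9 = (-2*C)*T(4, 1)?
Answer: 69120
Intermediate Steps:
C = -30 (C = -15*2 = -30)
M = 2160 (M = -9*(-(-60))*(-3 - 1*1) = -9*(-2*(-30))*(-3 - 1) = -540*(-4) = -9*(-240) = 2160)
M*((26 - 1*25) + d) = 2160*((26 - 1*25) + 31) = 2160*((26 - 25) + 31) = 2160*(1 + 31) = 2160*32 = 69120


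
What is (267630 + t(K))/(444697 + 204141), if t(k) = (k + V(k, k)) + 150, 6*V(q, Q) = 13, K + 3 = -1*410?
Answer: 1604215/3893028 ≈ 0.41207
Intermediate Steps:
K = -413 (K = -3 - 1*410 = -3 - 410 = -413)
V(q, Q) = 13/6 (V(q, Q) = (⅙)*13 = 13/6)
t(k) = 913/6 + k (t(k) = (k + 13/6) + 150 = (13/6 + k) + 150 = 913/6 + k)
(267630 + t(K))/(444697 + 204141) = (267630 + (913/6 - 413))/(444697 + 204141) = (267630 - 1565/6)/648838 = (1604215/6)*(1/648838) = 1604215/3893028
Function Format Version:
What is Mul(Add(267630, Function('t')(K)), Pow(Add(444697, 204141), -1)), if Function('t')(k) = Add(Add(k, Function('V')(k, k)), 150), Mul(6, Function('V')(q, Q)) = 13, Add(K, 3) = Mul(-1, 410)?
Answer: Rational(1604215, 3893028) ≈ 0.41207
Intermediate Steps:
K = -413 (K = Add(-3, Mul(-1, 410)) = Add(-3, -410) = -413)
Function('V')(q, Q) = Rational(13, 6) (Function('V')(q, Q) = Mul(Rational(1, 6), 13) = Rational(13, 6))
Function('t')(k) = Add(Rational(913, 6), k) (Function('t')(k) = Add(Add(k, Rational(13, 6)), 150) = Add(Add(Rational(13, 6), k), 150) = Add(Rational(913, 6), k))
Mul(Add(267630, Function('t')(K)), Pow(Add(444697, 204141), -1)) = Mul(Add(267630, Add(Rational(913, 6), -413)), Pow(Add(444697, 204141), -1)) = Mul(Add(267630, Rational(-1565, 6)), Pow(648838, -1)) = Mul(Rational(1604215, 6), Rational(1, 648838)) = Rational(1604215, 3893028)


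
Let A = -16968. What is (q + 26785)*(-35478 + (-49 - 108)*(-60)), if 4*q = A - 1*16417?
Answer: -960953895/2 ≈ -4.8048e+8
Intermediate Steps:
q = -33385/4 (q = (-16968 - 1*16417)/4 = (-16968 - 16417)/4 = (¼)*(-33385) = -33385/4 ≈ -8346.3)
(q + 26785)*(-35478 + (-49 - 108)*(-60)) = (-33385/4 + 26785)*(-35478 + (-49 - 108)*(-60)) = 73755*(-35478 - 157*(-60))/4 = 73755*(-35478 + 9420)/4 = (73755/4)*(-26058) = -960953895/2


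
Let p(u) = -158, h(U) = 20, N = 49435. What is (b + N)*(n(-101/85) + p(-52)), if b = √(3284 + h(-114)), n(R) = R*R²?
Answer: -969539498237/122825 - 196124102*√826/614125 ≈ -7.9028e+6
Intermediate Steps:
n(R) = R³
b = 2*√826 (b = √(3284 + 20) = √3304 = 2*√826 ≈ 57.480)
(b + N)*(n(-101/85) + p(-52)) = (2*√826 + 49435)*((-101/85)³ - 158) = (49435 + 2*√826)*((-101*1/85)³ - 158) = (49435 + 2*√826)*((-101/85)³ - 158) = (49435 + 2*√826)*(-1030301/614125 - 158) = (49435 + 2*√826)*(-98062051/614125) = -969539498237/122825 - 196124102*√826/614125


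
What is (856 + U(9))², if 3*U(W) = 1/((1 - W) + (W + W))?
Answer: 659513761/900 ≈ 7.3279e+5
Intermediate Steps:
U(W) = 1/(3*(1 + W)) (U(W) = 1/(3*((1 - W) + (W + W))) = 1/(3*((1 - W) + 2*W)) = 1/(3*(1 + W)))
(856 + U(9))² = (856 + 1/(3*(1 + 9)))² = (856 + (⅓)/10)² = (856 + (⅓)*(⅒))² = (856 + 1/30)² = (25681/30)² = 659513761/900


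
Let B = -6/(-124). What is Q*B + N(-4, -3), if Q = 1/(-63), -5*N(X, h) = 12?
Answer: -15629/6510 ≈ -2.4008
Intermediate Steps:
N(X, h) = -12/5 (N(X, h) = -⅕*12 = -12/5)
Q = -1/63 ≈ -0.015873
B = 3/62 (B = -6*(-1/124) = 3/62 ≈ 0.048387)
Q*B + N(-4, -3) = -1/63*3/62 - 12/5 = -1/1302 - 12/5 = -15629/6510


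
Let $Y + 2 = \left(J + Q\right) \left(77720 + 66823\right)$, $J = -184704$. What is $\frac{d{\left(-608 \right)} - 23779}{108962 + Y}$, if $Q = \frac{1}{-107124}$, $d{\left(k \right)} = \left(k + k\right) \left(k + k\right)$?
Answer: $- \frac{51950747916}{953316519377077} \approx -5.4495 \cdot 10^{-5}$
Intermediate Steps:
$d{\left(k \right)} = 4 k^{2}$ ($d{\left(k \right)} = 2 k 2 k = 4 k^{2}$)
$Q = - \frac{1}{107124} \approx -9.335 \cdot 10^{-6}$
$Y = - \frac{953320410192173}{35708}$ ($Y = -2 + \left(-184704 - \frac{1}{107124}\right) \left(77720 + 66823\right) = -2 - \frac{953320410120757}{35708} = - \frac{953320410192173}{35708} \approx -2.6698 \cdot 10^{10}$)
$\frac{d{\left(-608 \right)} - 23779}{108962 + Y} = \frac{4 \left(-608\right)^{2} - 23779}{108962 - \frac{953320410192173}{35708}} = \frac{4 \cdot 369664 - 23779}{- \frac{953316519377077}{35708}} = \left(1478656 - 23779\right) \left(- \frac{35708}{953316519377077}\right) = 1454877 \left(- \frac{35708}{953316519377077}\right) = - \frac{51950747916}{953316519377077}$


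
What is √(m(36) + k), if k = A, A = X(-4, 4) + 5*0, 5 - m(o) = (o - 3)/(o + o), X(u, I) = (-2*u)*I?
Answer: √5262/12 ≈ 6.0450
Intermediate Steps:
X(u, I) = -2*I*u
m(o) = 5 - (-3 + o)/(2*o) (m(o) = 5 - (o - 3)/(o + o) = 5 - (-3 + o)/(2*o))
A = 32 (A = -2*4*(-4) + 5*0 = 32 + 0 = 32)
k = 32
√(m(36) + k) = √((3/2)*(1 + 3*36)/36 + 32) = √((3/2)*(1/36)*(1 + 108) + 32) = √((3/2)*(1/36)*109 + 32) = √(109/24 + 32) = √(877/24) = √5262/12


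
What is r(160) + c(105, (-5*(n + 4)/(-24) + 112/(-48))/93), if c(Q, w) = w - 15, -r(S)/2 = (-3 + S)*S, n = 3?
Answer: -37389727/744 ≈ -50255.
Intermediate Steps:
r(S) = -2*S*(-3 + S) (r(S) = -2*(-3 + S)*S = -2*S*(-3 + S))
c(Q, w) = -15 + w
r(160) + c(105, (-5*(n + 4)/(-24) + 112/(-48))/93) = 2*160*(3 - 1*160) + (-15 + (-5*(3 + 4)/(-24) + 112/(-48))/93) = 2*160*(3 - 160) + (-15 + (-5*7*(-1/24) + 112*(-1/48))*(1/93)) = 2*160*(-157) + (-15 + (-35*(-1/24) - 7/3)*(1/93)) = -50240 + (-15 + (35/24 - 7/3)*(1/93)) = -50240 + (-15 - 7/8*1/93) = -50240 + (-15 - 7/744) = -50240 - 11167/744 = -37389727/744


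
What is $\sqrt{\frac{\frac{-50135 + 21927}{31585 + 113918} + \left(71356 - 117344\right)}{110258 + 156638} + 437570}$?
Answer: $\frac{\sqrt{1145652507584749625223819}}{1618090362} \approx 661.49$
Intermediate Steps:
$\sqrt{\frac{\frac{-50135 + 21927}{31585 + 113918} + \left(71356 - 117344\right)}{110258 + 156638} + 437570} = \sqrt{\frac{- \frac{28208}{145503} - 45988}{266896} + 437570} = \sqrt{\left(\left(-28208\right) \frac{1}{145503} - 45988\right) \frac{1}{266896} + 437570} = \sqrt{\left(- \frac{28208}{145503} - 45988\right) \frac{1}{266896} + 437570} = \sqrt{\left(- \frac{6691420172}{145503}\right) \frac{1}{266896} + 437570} = \sqrt{- \frac{1672855043}{9708542172} + 437570} = \sqrt{\frac{4248165125346997}{9708542172}} = \frac{\sqrt{1145652507584749625223819}}{1618090362}$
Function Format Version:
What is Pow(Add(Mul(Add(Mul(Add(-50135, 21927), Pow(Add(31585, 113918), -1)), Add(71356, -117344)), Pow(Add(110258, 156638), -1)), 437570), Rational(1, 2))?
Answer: Mul(Rational(1, 1618090362), Pow(1145652507584749625223819, Rational(1, 2))) ≈ 661.49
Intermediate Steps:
Pow(Add(Mul(Add(Mul(Add(-50135, 21927), Pow(Add(31585, 113918), -1)), Add(71356, -117344)), Pow(Add(110258, 156638), -1)), 437570), Rational(1, 2)) = Pow(Add(Mul(Add(Mul(-28208, Pow(145503, -1)), -45988), Pow(266896, -1)), 437570), Rational(1, 2)) = Pow(Add(Mul(Add(Mul(-28208, Rational(1, 145503)), -45988), Rational(1, 266896)), 437570), Rational(1, 2)) = Pow(Add(Mul(Add(Rational(-28208, 145503), -45988), Rational(1, 266896)), 437570), Rational(1, 2)) = Pow(Add(Mul(Rational(-6691420172, 145503), Rational(1, 266896)), 437570), Rational(1, 2)) = Pow(Add(Rational(-1672855043, 9708542172), 437570), Rational(1, 2)) = Pow(Rational(4248165125346997, 9708542172), Rational(1, 2)) = Mul(Rational(1, 1618090362), Pow(1145652507584749625223819, Rational(1, 2)))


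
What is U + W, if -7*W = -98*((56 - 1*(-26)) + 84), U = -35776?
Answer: -33452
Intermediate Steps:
W = 2324 (W = -(-14)*((56 - 1*(-26)) + 84) = -(-14)*((56 + 26) + 84) = -(-14)*(82 + 84) = -(-14)*166 = -1/7*(-16268) = 2324)
U + W = -35776 + 2324 = -33452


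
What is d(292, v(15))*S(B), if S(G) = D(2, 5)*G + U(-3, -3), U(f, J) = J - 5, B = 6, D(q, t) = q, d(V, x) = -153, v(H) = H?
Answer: -612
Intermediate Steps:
U(f, J) = -5 + J
S(G) = -8 + 2*G (S(G) = 2*G + (-5 - 3) = 2*G - 8 = -8 + 2*G)
d(292, v(15))*S(B) = -153*(-8 + 2*6) = -153*(-8 + 12) = -153*4 = -612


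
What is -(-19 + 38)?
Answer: -19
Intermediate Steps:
-(-19 + 38) = -1*19 = -19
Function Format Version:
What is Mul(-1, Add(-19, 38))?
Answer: -19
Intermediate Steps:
Mul(-1, Add(-19, 38)) = Mul(-1, 19) = -19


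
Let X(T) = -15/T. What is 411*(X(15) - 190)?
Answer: -78501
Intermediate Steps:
411*(X(15) - 190) = 411*(-15/15 - 190) = 411*(-15*1/15 - 190) = 411*(-1 - 190) = 411*(-191) = -78501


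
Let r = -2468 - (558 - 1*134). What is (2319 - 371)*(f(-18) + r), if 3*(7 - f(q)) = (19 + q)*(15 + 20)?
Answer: -16928120/3 ≈ -5.6427e+6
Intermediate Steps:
f(q) = -644/3 - 35*q/3 (f(q) = 7 - (19 + q)*(15 + 20)/3 = 7 - (19 + q)*35/3 = 7 - (665 + 35*q)/3 = 7 + (-665/3 - 35*q/3) = -644/3 - 35*q/3)
r = -2892 (r = -2468 - (558 - 134) = -2468 - 1*424 = -2468 - 424 = -2892)
(2319 - 371)*(f(-18) + r) = (2319 - 371)*((-644/3 - 35/3*(-18)) - 2892) = 1948*((-644/3 + 210) - 2892) = 1948*(-14/3 - 2892) = 1948*(-8690/3) = -16928120/3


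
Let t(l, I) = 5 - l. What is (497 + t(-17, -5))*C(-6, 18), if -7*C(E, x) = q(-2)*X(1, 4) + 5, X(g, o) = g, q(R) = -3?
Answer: -1038/7 ≈ -148.29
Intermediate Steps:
C(E, x) = -2/7 (C(E, x) = -(-3*1 + 5)/7 = -(-3 + 5)/7 = -1/7*2 = -2/7)
(497 + t(-17, -5))*C(-6, 18) = (497 + (5 - 1*(-17)))*(-2/7) = (497 + (5 + 17))*(-2/7) = (497 + 22)*(-2/7) = 519*(-2/7) = -1038/7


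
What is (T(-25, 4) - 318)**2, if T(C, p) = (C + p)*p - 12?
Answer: 171396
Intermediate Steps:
T(C, p) = -12 + p*(C + p) (T(C, p) = p*(C + p) - 12 = -12 + p*(C + p))
(T(-25, 4) - 318)**2 = ((-12 + 4**2 - 25*4) - 318)**2 = ((-12 + 16 - 100) - 318)**2 = (-96 - 318)**2 = (-414)**2 = 171396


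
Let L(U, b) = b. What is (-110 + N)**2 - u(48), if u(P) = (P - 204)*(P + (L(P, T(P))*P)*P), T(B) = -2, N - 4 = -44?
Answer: -688860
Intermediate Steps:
N = -40 (N = 4 - 44 = -40)
u(P) = (-204 + P)*(P - 2*P**2) (u(P) = (P - 204)*(P + (-2*P)*P) = (-204 + P)*(P - 2*P**2))
(-110 + N)**2 - u(48) = (-110 - 40)**2 - 48*(-204 - 2*48**2 + 409*48) = (-150)**2 - 48*(-204 - 2*2304 + 19632) = 22500 - 48*(-204 - 4608 + 19632) = 22500 - 48*14820 = 22500 - 1*711360 = 22500 - 711360 = -688860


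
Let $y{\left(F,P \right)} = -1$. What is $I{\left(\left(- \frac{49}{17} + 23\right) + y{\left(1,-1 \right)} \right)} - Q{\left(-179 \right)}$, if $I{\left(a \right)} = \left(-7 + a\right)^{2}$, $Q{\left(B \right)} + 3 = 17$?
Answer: $\frac{38390}{289} \approx 132.84$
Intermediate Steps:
$Q{\left(B \right)} = 14$ ($Q{\left(B \right)} = -3 + 17 = 14$)
$I{\left(\left(- \frac{49}{17} + 23\right) + y{\left(1,-1 \right)} \right)} - Q{\left(-179 \right)} = \left(-7 + \left(\left(- \frac{49}{17} + 23\right) - 1\right)\right)^{2} - 14 = \left(-7 + \left(\frac{342}{17} - 1\right)\right)^{2} - 14 = \left(-7 + \frac{325}{17}\right)^{2} - 14 = \left(\frac{206}{17}\right)^{2} - 14 = \frac{42436}{289} - 14 = \frac{38390}{289}$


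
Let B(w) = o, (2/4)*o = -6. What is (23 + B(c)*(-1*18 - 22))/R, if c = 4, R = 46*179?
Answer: 503/8234 ≈ 0.061088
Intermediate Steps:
o = -12 (o = 2*(-6) = -12)
R = 8234
B(w) = -12
(23 + B(c)*(-1*18 - 22))/R = (23 - 12*(-1*18 - 22))/8234 = (23 - 12*(-18 - 22))*(1/8234) = (23 - 12*(-40))*(1/8234) = (23 + 480)*(1/8234) = 503*(1/8234) = 503/8234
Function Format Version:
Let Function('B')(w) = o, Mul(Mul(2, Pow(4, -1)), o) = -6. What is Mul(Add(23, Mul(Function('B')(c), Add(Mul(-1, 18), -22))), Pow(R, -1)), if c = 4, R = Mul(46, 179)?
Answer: Rational(503, 8234) ≈ 0.061088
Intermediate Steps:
o = -12 (o = Mul(2, -6) = -12)
R = 8234
Function('B')(w) = -12
Mul(Add(23, Mul(Function('B')(c), Add(Mul(-1, 18), -22))), Pow(R, -1)) = Mul(Add(23, Mul(-12, Add(Mul(-1, 18), -22))), Pow(8234, -1)) = Mul(Add(23, Mul(-12, Add(-18, -22))), Rational(1, 8234)) = Mul(Add(23, Mul(-12, -40)), Rational(1, 8234)) = Mul(Add(23, 480), Rational(1, 8234)) = Mul(503, Rational(1, 8234)) = Rational(503, 8234)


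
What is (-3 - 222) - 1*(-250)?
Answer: 25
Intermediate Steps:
(-3 - 222) - 1*(-250) = -225 + 250 = 25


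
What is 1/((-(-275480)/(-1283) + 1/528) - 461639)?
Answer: -677424/312870790093 ≈ -2.1652e-6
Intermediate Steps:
1/((-(-275480)/(-1283) + 1/528) - 461639) = 1/((-(-275480)*(-1)/1283 + 1/528) - 461639) = 1/((-710*388/1283 + 1/528) - 461639) = 1/((-275480/1283 + 1/528) - 461639) = 1/(-145452157/677424 - 461639) = 1/(-312870790093/677424) = -677424/312870790093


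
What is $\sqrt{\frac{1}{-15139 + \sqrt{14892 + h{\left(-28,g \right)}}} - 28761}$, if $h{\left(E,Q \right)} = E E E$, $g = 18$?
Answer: $\sqrt{2} \sqrt{\frac{217706390 - 28761 i \sqrt{1765}}{-15139 + 2 i \sqrt{1765}}} \approx 1.0809 \cdot 10^{-9} - 169.59 i$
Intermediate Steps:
$h{\left(E,Q \right)} = E^{3}$ ($h{\left(E,Q \right)} = E^{2} E = E^{3}$)
$\sqrt{\frac{1}{-15139 + \sqrt{14892 + h{\left(-28,g \right)}}} - 28761} = \sqrt{\frac{1}{-15139 + \sqrt{14892 + \left(-28\right)^{3}}} - 28761} = \sqrt{\frac{1}{-15139 + \sqrt{14892 - 21952}} - 28761} = \sqrt{\frac{1}{-15139 + \sqrt{-7060}} - 28761} = \sqrt{\frac{1}{-15139 + 2 i \sqrt{1765}} - 28761} = \sqrt{-28761 + \frac{1}{-15139 + 2 i \sqrt{1765}}}$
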